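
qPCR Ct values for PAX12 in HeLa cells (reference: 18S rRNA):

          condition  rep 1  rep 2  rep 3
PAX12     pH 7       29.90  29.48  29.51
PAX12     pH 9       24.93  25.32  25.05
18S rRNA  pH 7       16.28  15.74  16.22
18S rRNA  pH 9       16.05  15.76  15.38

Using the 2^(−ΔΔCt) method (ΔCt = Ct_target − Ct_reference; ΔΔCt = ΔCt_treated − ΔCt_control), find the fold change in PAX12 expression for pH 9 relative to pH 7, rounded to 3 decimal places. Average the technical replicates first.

Mean Ct: PAX12 pH 7 29.630; PAX12 pH 9 25.100; 18S rRNA pH 7 16.080; 18S rRNA pH 9 15.730
ΔCt(pH 7) = 29.630 − 16.080 = 13.550
ΔCt(pH 9) = 25.100 − 15.730 = 9.370
ΔΔCt = 9.370 − 13.550 = -4.180
Fold change = 2^(−(-4.180)) = 2^4.180 = 18.1261

18.126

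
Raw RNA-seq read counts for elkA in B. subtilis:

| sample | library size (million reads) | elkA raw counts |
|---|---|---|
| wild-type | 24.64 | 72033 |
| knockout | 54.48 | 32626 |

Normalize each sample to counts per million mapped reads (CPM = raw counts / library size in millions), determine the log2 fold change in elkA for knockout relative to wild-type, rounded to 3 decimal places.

-2.287

CPM(wild-type) = 72033 / 24.64 = 2923.4172
CPM(knockout) = 32626 / 54.48 = 598.8620
Fold change = 598.8620 / 2923.4172 = 0.20485
log2(0.20485) = -2.2874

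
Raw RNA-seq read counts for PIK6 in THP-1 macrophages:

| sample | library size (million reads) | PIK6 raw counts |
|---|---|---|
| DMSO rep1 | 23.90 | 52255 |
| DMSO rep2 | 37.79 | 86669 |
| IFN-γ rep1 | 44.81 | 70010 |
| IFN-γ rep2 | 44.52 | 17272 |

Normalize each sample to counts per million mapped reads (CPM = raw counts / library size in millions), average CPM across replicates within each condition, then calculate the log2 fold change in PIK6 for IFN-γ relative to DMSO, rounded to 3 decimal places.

-1.200

CPM(DMSO rep1) = 52255 / 23.90 = 2186.4017
CPM(DMSO rep2) = 86669 / 37.79 = 2293.4374
CPM(IFN-γ rep1) = 70010 / 44.81 = 1562.3745
CPM(IFN-γ rep2) = 17272 / 44.52 = 387.9605
mean CPM(DMSO) = 2239.9195; mean CPM(IFN-γ) = 975.1675
Fold change = 975.1675 / 2239.9195 = 0.43536
log2(0.43536) = -1.1997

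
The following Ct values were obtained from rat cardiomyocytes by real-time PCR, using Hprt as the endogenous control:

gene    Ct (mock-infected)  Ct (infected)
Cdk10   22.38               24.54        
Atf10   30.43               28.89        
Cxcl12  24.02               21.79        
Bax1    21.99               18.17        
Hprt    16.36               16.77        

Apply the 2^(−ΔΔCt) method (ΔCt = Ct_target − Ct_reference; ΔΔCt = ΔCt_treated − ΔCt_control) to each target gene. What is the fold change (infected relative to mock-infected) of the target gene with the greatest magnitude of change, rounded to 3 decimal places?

Cdk10: ΔΔCt = (24.54−16.77) − (22.38−16.36) = 7.77 − 6.02 = 1.75; fold change = 2^-1.75 = 0.297
Atf10: ΔΔCt = (28.89−16.77) − (30.43−16.36) = 12.12 − 14.07 = -1.95; fold change = 2^1.95 = 3.864
Cxcl12: ΔΔCt = (21.79−16.77) − (24.02−16.36) = 5.02 − 7.66 = -2.64; fold change = 2^2.64 = 6.233
Bax1: ΔΔCt = (18.17−16.77) − (21.99−16.36) = 1.40 − 5.63 = -4.23; fold change = 2^4.23 = 18.765
Bax1 has the largest |ΔΔCt| = 4.23.

18.765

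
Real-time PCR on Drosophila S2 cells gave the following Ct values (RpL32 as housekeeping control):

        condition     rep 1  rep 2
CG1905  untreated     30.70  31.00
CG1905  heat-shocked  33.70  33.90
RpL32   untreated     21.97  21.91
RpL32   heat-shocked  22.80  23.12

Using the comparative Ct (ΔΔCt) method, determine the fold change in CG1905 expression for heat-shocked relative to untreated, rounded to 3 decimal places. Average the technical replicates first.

Mean Ct: CG1905 untreated 30.850; CG1905 heat-shocked 33.800; RpL32 untreated 21.940; RpL32 heat-shocked 22.960
ΔCt(untreated) = 30.850 − 21.940 = 8.910
ΔCt(heat-shocked) = 33.800 − 22.960 = 10.840
ΔΔCt = 10.840 − 8.910 = 1.930
Fold change = 2^(−1.930) = 0.2624

0.262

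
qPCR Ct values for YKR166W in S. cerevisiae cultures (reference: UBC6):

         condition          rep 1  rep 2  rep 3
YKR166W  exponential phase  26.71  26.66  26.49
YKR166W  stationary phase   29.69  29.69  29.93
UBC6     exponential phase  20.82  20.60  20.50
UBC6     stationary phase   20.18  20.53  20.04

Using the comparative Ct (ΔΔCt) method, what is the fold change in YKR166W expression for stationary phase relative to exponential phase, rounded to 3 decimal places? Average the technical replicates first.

Mean Ct: YKR166W exponential phase 26.620; YKR166W stationary phase 29.770; UBC6 exponential phase 20.640; UBC6 stationary phase 20.250
ΔCt(exponential phase) = 26.620 − 20.640 = 5.980
ΔCt(stationary phase) = 29.770 − 20.250 = 9.520
ΔΔCt = 9.520 − 5.980 = 3.540
Fold change = 2^(−3.540) = 0.0860

0.086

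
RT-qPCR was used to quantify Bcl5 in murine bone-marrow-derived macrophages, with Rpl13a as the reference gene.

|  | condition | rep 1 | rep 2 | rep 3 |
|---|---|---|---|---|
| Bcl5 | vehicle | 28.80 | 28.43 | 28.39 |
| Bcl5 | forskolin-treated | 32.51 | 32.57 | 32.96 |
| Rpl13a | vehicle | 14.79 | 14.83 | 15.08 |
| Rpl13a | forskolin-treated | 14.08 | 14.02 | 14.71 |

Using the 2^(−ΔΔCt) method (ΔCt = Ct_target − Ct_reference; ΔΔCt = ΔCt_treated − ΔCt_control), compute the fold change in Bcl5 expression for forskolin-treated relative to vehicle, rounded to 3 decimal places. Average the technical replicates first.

0.037

Mean Ct: Bcl5 vehicle 28.540; Bcl5 forskolin-treated 32.680; Rpl13a vehicle 14.900; Rpl13a forskolin-treated 14.270
ΔCt(vehicle) = 28.540 − 14.900 = 13.640
ΔCt(forskolin-treated) = 32.680 − 14.270 = 18.410
ΔΔCt = 18.410 − 13.640 = 4.770
Fold change = 2^(−4.770) = 0.0367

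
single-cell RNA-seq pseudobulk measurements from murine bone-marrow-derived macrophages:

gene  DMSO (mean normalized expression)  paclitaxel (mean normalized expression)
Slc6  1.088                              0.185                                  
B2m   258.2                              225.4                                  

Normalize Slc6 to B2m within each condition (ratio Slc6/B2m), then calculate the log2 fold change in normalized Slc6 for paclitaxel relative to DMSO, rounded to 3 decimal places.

Slc6/B2m (DMSO) = 1.088 / 258.2 = 0.0042138
Slc6/B2m (paclitaxel) = 0.185 / 225.4 = 0.00082076
Fold change = 0.00082076 / 0.0042138 = 0.1948
log2(0.1948) = -2.3601

-2.360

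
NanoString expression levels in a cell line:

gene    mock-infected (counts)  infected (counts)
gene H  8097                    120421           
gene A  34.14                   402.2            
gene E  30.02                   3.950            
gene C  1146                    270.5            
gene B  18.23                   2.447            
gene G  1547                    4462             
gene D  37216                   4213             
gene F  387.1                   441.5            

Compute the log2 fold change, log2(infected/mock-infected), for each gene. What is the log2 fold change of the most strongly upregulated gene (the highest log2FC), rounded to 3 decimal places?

3.895

log2(120421/8097) = 3.895  (gene H)
log2(402.2/34.14) = 3.558  (gene A)
log2(3.950/30.02) = -2.926  (gene E)
log2(270.5/1146) = -2.083  (gene C)
log2(2.447/18.23) = -2.897  (gene B)
log2(4462/1547) = 1.528  (gene G)
log2(4213/37216) = -3.143  (gene D)
log2(441.5/387.1) = 0.190  (gene F)
gene H is most strongly upregulated.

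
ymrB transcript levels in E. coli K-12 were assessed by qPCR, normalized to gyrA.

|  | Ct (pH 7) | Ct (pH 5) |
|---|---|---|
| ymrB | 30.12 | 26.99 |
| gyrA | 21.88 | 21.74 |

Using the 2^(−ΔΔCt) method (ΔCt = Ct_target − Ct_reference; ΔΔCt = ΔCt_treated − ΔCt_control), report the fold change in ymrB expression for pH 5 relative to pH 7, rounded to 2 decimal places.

ΔCt(pH 7) = 30.120 − 21.880 = 8.240
ΔCt(pH 5) = 26.990 − 21.740 = 5.250
ΔΔCt = 5.250 − 8.240 = -2.990
Fold change = 2^(−(-2.990)) = 2^2.990 = 7.945

7.94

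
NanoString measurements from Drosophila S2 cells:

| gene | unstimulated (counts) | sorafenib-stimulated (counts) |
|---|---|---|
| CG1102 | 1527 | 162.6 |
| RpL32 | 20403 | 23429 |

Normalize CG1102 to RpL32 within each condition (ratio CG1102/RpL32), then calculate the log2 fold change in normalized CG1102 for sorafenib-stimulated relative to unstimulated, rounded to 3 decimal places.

-3.431

CG1102/RpL32 (unstimulated) = 1527 / 20403 = 0.074842
CG1102/RpL32 (sorafenib-stimulated) = 162.6 / 23429 = 0.0069401
Fold change = 0.0069401 / 0.074842 = 0.0927
log2(0.0927) = -3.4308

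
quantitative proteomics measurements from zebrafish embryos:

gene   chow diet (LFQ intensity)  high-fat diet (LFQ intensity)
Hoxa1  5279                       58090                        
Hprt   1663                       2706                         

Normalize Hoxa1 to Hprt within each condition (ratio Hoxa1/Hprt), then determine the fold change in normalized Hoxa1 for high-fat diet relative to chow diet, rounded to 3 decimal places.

Hoxa1/Hprt (chow diet) = 5279 / 1663 = 3.1744
Hoxa1/Hprt (high-fat diet) = 58090 / 2706 = 21.467
Fold change = 21.467 / 3.1744 = 6.7626

6.763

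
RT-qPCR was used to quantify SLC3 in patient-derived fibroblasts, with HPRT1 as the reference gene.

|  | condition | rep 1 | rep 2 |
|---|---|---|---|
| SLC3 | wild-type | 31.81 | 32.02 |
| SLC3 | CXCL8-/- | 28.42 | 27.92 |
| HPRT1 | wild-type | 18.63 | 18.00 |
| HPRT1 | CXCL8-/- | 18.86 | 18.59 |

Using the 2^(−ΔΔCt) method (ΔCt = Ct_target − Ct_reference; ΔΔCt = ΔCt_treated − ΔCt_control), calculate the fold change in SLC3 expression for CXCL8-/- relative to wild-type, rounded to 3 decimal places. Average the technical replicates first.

Mean Ct: SLC3 wild-type 31.915; SLC3 CXCL8-/- 28.170; HPRT1 wild-type 18.315; HPRT1 CXCL8-/- 18.725
ΔCt(wild-type) = 31.915 − 18.315 = 13.600
ΔCt(CXCL8-/-) = 28.170 − 18.725 = 9.445
ΔΔCt = 9.445 − 13.600 = -4.155
Fold change = 2^(−(-4.155)) = 2^4.155 = 17.8147

17.815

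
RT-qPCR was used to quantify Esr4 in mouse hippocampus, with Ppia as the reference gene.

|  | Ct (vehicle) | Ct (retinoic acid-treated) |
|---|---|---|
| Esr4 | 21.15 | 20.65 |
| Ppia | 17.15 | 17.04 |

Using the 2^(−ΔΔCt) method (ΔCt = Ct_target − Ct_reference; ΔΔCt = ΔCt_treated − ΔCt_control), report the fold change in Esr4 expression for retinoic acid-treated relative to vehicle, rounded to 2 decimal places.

1.31

ΔCt(vehicle) = 21.150 − 17.150 = 4.000
ΔCt(retinoic acid-treated) = 20.650 − 17.040 = 3.610
ΔΔCt = 3.610 − 4.000 = -0.390
Fold change = 2^(−(-0.390)) = 2^0.390 = 1.310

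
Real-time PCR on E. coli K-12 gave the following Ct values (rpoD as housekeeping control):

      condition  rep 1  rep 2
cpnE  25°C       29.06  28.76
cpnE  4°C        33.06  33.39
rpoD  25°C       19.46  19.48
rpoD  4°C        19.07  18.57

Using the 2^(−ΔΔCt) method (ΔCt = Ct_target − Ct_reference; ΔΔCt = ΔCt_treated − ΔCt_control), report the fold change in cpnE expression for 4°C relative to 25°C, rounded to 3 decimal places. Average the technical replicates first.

0.032

Mean Ct: cpnE 25°C 28.910; cpnE 4°C 33.225; rpoD 25°C 19.470; rpoD 4°C 18.820
ΔCt(25°C) = 28.910 − 19.470 = 9.440
ΔCt(4°C) = 33.225 − 18.820 = 14.405
ΔΔCt = 14.405 − 9.440 = 4.965
Fold change = 2^(−4.965) = 0.0320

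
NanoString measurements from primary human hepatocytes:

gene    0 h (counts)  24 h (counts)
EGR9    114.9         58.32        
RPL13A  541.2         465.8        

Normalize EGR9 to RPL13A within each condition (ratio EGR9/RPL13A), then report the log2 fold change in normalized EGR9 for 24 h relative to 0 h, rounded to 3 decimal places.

-0.762

EGR9/RPL13A (0 h) = 114.9 / 541.2 = 0.21231
EGR9/RPL13A (24 h) = 58.32 / 465.8 = 0.1252
Fold change = 0.1252 / 0.21231 = 0.5897
log2(0.5897) = -0.7619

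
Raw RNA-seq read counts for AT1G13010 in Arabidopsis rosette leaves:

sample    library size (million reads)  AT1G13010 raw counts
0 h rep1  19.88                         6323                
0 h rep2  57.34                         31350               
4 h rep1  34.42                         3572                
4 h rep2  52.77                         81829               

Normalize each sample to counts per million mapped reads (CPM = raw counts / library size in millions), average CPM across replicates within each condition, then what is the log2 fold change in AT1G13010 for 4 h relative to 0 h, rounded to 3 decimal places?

0.936

CPM(0 h rep1) = 6323 / 19.88 = 318.0584
CPM(0 h rep2) = 31350 / 57.34 = 546.7388
CPM(4 h rep1) = 3572 / 34.42 = 103.7769
CPM(4 h rep2) = 81829 / 52.77 = 1550.6727
mean CPM(0 h) = 432.3986; mean CPM(4 h) = 827.2248
Fold change = 827.2248 / 432.3986 = 1.91311
log2(1.91311) = 0.9359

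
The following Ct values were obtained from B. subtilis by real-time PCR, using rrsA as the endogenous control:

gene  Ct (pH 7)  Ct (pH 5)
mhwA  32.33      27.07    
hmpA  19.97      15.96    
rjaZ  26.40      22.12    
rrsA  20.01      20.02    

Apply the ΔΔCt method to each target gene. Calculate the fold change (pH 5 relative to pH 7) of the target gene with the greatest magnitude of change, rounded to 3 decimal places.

38.586

mhwA: ΔΔCt = (27.07−20.02) − (32.33−20.01) = 7.05 − 12.32 = -5.27; fold change = 2^5.27 = 38.586
hmpA: ΔΔCt = (15.96−20.02) − (19.97−20.01) = -4.06 − (-0.04) = -4.02; fold change = 2^4.02 = 16.223
rjaZ: ΔΔCt = (22.12−20.02) − (26.40−20.01) = 2.10 − 6.39 = -4.29; fold change = 2^4.29 = 19.562
mhwA has the largest |ΔΔCt| = 5.27.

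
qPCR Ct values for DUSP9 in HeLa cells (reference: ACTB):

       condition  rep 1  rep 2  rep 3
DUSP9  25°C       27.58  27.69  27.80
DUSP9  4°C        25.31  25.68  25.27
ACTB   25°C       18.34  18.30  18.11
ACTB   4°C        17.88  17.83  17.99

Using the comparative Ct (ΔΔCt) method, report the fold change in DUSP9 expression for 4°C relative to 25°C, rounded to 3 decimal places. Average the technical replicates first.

Mean Ct: DUSP9 25°C 27.690; DUSP9 4°C 25.420; ACTB 25°C 18.250; ACTB 4°C 17.900
ΔCt(25°C) = 27.690 − 18.250 = 9.440
ΔCt(4°C) = 25.420 − 17.900 = 7.520
ΔΔCt = 7.520 − 9.440 = -1.920
Fold change = 2^(−(-1.920)) = 2^1.920 = 3.7842

3.784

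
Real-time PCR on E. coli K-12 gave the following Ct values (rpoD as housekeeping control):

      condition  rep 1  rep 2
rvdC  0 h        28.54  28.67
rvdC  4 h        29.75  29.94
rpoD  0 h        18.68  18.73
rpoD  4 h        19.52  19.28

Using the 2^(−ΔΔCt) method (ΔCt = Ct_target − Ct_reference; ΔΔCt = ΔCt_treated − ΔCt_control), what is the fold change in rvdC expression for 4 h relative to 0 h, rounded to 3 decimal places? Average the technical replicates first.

0.685

Mean Ct: rvdC 0 h 28.605; rvdC 4 h 29.845; rpoD 0 h 18.705; rpoD 4 h 19.400
ΔCt(0 h) = 28.605 − 18.705 = 9.900
ΔCt(4 h) = 29.845 − 19.400 = 10.445
ΔΔCt = 10.445 − 9.900 = 0.545
Fold change = 2^(−0.545) = 0.6854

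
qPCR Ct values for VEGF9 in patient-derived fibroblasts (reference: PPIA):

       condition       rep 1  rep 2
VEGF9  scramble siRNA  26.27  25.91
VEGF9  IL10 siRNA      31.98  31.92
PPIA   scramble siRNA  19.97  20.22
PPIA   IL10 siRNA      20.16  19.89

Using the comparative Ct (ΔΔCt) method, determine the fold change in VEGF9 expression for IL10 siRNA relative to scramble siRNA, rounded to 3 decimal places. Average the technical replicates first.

Mean Ct: VEGF9 scramble siRNA 26.090; VEGF9 IL10 siRNA 31.950; PPIA scramble siRNA 20.095; PPIA IL10 siRNA 20.025
ΔCt(scramble siRNA) = 26.090 − 20.095 = 5.995
ΔCt(IL10 siRNA) = 31.950 − 20.025 = 11.925
ΔΔCt = 11.925 − 5.995 = 5.930
Fold change = 2^(−5.930) = 0.0164

0.016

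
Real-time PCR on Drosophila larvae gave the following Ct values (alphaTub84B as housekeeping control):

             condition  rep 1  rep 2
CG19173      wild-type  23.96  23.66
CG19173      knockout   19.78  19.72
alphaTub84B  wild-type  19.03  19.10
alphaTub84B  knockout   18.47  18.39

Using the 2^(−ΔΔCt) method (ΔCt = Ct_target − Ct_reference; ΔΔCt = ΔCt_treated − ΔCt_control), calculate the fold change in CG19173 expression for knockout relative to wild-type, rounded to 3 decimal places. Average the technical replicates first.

10.741

Mean Ct: CG19173 wild-type 23.810; CG19173 knockout 19.750; alphaTub84B wild-type 19.065; alphaTub84B knockout 18.430
ΔCt(wild-type) = 23.810 − 19.065 = 4.745
ΔCt(knockout) = 19.750 − 18.430 = 1.320
ΔΔCt = 1.320 − 4.745 = -3.425
Fold change = 2^(−(-3.425)) = 2^3.425 = 10.7406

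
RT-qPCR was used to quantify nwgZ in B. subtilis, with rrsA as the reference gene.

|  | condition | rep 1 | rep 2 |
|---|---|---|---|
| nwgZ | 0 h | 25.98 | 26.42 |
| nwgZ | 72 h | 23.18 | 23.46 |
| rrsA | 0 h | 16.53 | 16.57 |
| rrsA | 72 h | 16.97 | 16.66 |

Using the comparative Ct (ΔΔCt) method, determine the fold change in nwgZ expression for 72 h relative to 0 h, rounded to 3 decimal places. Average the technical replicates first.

8.846

Mean Ct: nwgZ 0 h 26.200; nwgZ 72 h 23.320; rrsA 0 h 16.550; rrsA 72 h 16.815
ΔCt(0 h) = 26.200 − 16.550 = 9.650
ΔCt(72 h) = 23.320 − 16.815 = 6.505
ΔΔCt = 6.505 − 9.650 = -3.145
Fold change = 2^(−(-3.145)) = 2^3.145 = 8.8458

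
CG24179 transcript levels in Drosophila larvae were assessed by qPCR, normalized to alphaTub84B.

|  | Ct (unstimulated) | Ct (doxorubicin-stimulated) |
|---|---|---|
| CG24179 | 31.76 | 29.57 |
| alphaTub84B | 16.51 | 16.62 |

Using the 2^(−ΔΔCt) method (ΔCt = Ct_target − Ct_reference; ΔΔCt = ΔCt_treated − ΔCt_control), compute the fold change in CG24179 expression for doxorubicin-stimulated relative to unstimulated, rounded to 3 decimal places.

ΔCt(unstimulated) = 31.760 − 16.510 = 15.250
ΔCt(doxorubicin-stimulated) = 29.570 − 16.620 = 12.950
ΔΔCt = 12.950 − 15.250 = -2.300
Fold change = 2^(−(-2.300)) = 2^2.300 = 4.9246

4.925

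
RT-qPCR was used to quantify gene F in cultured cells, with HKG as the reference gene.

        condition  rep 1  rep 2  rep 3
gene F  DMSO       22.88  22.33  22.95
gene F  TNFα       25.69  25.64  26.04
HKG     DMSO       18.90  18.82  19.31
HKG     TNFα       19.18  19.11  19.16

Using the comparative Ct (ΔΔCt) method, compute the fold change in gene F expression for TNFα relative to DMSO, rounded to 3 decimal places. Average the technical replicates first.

0.131

Mean Ct: gene F DMSO 22.720; gene F TNFα 25.790; HKG DMSO 19.010; HKG TNFα 19.150
ΔCt(DMSO) = 22.720 − 19.010 = 3.710
ΔCt(TNFα) = 25.790 − 19.150 = 6.640
ΔΔCt = 6.640 − 3.710 = 2.930
Fold change = 2^(−2.930) = 0.1312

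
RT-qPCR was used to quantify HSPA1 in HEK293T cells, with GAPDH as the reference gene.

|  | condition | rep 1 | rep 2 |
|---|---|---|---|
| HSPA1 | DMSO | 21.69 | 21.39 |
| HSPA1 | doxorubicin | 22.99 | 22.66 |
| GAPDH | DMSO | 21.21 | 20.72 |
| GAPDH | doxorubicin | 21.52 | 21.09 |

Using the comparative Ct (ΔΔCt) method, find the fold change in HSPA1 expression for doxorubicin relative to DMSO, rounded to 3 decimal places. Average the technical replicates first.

0.519

Mean Ct: HSPA1 DMSO 21.540; HSPA1 doxorubicin 22.825; GAPDH DMSO 20.965; GAPDH doxorubicin 21.305
ΔCt(DMSO) = 21.540 − 20.965 = 0.575
ΔCt(doxorubicin) = 22.825 − 21.305 = 1.520
ΔΔCt = 1.520 − 0.575 = 0.945
Fold change = 2^(−0.945) = 0.5194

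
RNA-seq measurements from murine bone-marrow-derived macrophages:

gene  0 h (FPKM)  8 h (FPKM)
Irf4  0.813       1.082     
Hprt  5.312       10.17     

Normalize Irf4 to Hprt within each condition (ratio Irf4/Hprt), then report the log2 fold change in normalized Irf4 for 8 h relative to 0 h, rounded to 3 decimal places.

Irf4/Hprt (0 h) = 0.813 / 5.312 = 0.15305
Irf4/Hprt (8 h) = 1.082 / 10.17 = 0.10639
Fold change = 0.10639 / 0.15305 = 0.6951
log2(0.6951) = -0.5246

-0.525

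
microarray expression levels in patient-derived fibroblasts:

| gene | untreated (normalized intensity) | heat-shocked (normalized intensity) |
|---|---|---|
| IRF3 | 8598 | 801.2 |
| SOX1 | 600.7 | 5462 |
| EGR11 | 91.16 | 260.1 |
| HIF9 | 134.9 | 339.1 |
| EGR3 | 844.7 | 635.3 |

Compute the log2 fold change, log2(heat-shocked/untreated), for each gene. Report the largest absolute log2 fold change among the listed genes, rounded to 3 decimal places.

log2(801.2/8598) = -3.424  (IRF3)
log2(5462/600.7) = 3.185  (SOX1)
log2(260.1/91.16) = 1.513  (EGR11)
log2(339.1/134.9) = 1.330  (HIF9)
log2(635.3/844.7) = -0.411  (EGR3)
The largest magnitude belongs to IRF3.

3.424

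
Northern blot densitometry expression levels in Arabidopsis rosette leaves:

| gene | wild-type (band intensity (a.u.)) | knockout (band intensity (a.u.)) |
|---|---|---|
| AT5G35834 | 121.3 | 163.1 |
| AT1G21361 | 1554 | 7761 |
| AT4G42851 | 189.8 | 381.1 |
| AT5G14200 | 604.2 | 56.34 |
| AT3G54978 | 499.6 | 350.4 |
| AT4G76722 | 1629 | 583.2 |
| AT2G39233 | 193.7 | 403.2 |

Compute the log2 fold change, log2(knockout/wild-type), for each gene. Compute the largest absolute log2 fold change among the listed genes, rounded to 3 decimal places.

log2(163.1/121.3) = 0.427  (AT5G35834)
log2(7761/1554) = 2.320  (AT1G21361)
log2(381.1/189.8) = 1.006  (AT4G42851)
log2(56.34/604.2) = -3.423  (AT5G14200)
log2(350.4/499.6) = -0.512  (AT3G54978)
log2(583.2/1629) = -1.482  (AT4G76722)
log2(403.2/193.7) = 1.058  (AT2G39233)
The largest magnitude belongs to AT5G14200.

3.423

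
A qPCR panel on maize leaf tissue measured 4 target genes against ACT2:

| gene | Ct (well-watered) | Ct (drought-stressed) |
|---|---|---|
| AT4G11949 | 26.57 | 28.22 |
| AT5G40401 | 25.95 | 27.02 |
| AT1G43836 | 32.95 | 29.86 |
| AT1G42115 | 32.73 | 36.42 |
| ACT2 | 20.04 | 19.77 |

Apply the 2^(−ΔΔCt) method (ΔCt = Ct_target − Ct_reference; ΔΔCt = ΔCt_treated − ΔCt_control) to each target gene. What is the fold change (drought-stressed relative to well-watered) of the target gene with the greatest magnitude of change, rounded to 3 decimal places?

AT4G11949: ΔΔCt = (28.22−19.77) − (26.57−20.04) = 8.45 − 6.53 = 1.92; fold change = 2^-1.92 = 0.264
AT5G40401: ΔΔCt = (27.02−19.77) − (25.95−20.04) = 7.25 − 5.91 = 1.34; fold change = 2^-1.34 = 0.395
AT1G43836: ΔΔCt = (29.86−19.77) − (32.95−20.04) = 10.09 − 12.91 = -2.82; fold change = 2^2.82 = 7.062
AT1G42115: ΔΔCt = (36.42−19.77) − (32.73−20.04) = 16.65 − 12.69 = 3.96; fold change = 2^-3.96 = 0.064
AT1G42115 has the largest |ΔΔCt| = 3.96.

0.064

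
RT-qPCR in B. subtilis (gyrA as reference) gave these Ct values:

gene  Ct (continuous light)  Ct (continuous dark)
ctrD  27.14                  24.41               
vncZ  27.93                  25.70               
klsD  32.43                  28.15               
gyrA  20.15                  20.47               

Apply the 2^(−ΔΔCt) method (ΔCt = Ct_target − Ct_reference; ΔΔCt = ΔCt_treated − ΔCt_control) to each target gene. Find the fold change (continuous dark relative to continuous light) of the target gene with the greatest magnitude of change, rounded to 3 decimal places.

24.251

ctrD: ΔΔCt = (24.41−20.47) − (27.14−20.15) = 3.94 − 6.99 = -3.05; fold change = 2^3.05 = 8.282
vncZ: ΔΔCt = (25.70−20.47) − (27.93−20.15) = 5.23 − 7.78 = -2.55; fold change = 2^2.55 = 5.856
klsD: ΔΔCt = (28.15−20.47) − (32.43−20.15) = 7.68 − 12.28 = -4.60; fold change = 2^4.60 = 24.251
klsD has the largest |ΔΔCt| = 4.60.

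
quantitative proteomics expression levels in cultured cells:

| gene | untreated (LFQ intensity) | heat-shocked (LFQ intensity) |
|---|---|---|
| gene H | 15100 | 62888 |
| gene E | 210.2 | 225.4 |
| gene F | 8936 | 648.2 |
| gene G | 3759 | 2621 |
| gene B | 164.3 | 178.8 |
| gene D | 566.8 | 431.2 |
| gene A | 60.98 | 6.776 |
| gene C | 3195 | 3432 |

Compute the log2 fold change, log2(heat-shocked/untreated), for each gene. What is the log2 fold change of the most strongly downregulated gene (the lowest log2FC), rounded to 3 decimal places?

log2(62888/15100) = 2.058  (gene H)
log2(225.4/210.2) = 0.101  (gene E)
log2(648.2/8936) = -3.785  (gene F)
log2(2621/3759) = -0.520  (gene G)
log2(178.8/164.3) = 0.122  (gene B)
log2(431.2/566.8) = -0.394  (gene D)
log2(6.776/60.98) = -3.170  (gene A)
log2(3432/3195) = 0.103  (gene C)
gene F is most strongly downregulated.

-3.785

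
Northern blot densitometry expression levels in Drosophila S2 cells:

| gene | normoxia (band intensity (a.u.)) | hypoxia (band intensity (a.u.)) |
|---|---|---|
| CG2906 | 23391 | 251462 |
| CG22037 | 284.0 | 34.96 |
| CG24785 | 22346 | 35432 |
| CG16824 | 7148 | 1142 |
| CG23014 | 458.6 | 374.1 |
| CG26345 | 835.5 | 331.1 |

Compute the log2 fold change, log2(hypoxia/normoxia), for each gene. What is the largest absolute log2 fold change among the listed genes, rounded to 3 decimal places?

log2(251462/23391) = 3.426  (CG2906)
log2(34.96/284.0) = -3.022  (CG22037)
log2(35432/22346) = 0.665  (CG24785)
log2(1142/7148) = -2.646  (CG16824)
log2(374.1/458.6) = -0.294  (CG23014)
log2(331.1/835.5) = -1.335  (CG26345)
The largest magnitude belongs to CG2906.

3.426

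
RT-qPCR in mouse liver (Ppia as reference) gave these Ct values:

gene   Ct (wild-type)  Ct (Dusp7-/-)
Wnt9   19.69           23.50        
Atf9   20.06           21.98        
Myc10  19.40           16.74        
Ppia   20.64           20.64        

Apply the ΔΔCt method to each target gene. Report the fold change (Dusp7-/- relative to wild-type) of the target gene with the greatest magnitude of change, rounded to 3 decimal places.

0.071

Wnt9: ΔΔCt = (23.50−20.64) − (19.69−20.64) = 2.86 − (-0.95) = 3.81; fold change = 2^-3.81 = 0.071
Atf9: ΔΔCt = (21.98−20.64) − (20.06−20.64) = 1.34 − (-0.58) = 1.92; fold change = 2^-1.92 = 0.264
Myc10: ΔΔCt = (16.74−20.64) − (19.40−20.64) = -3.90 − (-1.24) = -2.66; fold change = 2^2.66 = 6.320
Wnt9 has the largest |ΔΔCt| = 3.81.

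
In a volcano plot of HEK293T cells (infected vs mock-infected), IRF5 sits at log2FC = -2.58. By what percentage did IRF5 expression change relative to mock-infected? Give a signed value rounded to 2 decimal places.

Fold change = 2^(-2.58) = 0.1672
Percent change = (FC − 1) × 100% = (0.1672 − 1) × 100 = -83.28%

-83.28%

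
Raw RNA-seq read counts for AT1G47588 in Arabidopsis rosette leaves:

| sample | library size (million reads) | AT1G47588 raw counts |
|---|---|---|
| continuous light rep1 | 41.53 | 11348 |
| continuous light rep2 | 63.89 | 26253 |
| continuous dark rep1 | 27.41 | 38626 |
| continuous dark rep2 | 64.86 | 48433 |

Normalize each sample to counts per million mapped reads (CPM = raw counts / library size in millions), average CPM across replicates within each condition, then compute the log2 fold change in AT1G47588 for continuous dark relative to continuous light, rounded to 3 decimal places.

1.656

CPM(continuous light rep1) = 11348 / 41.53 = 273.2483
CPM(continuous light rep2) = 26253 / 63.89 = 410.9094
CPM(continuous dark rep1) = 38626 / 27.41 = 1409.1937
CPM(continuous dark rep2) = 48433 / 64.86 = 746.7314
mean CPM(continuous light) = 342.0788; mean CPM(continuous dark) = 1077.9626
Fold change = 1077.9626 / 342.0788 = 3.15121
log2(3.15121) = 1.6559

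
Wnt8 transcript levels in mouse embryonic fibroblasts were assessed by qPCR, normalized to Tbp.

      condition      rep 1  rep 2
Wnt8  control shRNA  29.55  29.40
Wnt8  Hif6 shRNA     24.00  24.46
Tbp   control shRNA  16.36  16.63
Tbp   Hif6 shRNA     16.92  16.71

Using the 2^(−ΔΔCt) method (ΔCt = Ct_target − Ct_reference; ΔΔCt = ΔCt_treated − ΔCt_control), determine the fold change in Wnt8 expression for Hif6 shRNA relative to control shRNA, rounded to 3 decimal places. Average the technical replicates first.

47.340

Mean Ct: Wnt8 control shRNA 29.475; Wnt8 Hif6 shRNA 24.230; Tbp control shRNA 16.495; Tbp Hif6 shRNA 16.815
ΔCt(control shRNA) = 29.475 − 16.495 = 12.980
ΔCt(Hif6 shRNA) = 24.230 − 16.815 = 7.415
ΔΔCt = 7.415 − 12.980 = -5.565
Fold change = 2^(−(-5.565)) = 2^5.565 = 47.3404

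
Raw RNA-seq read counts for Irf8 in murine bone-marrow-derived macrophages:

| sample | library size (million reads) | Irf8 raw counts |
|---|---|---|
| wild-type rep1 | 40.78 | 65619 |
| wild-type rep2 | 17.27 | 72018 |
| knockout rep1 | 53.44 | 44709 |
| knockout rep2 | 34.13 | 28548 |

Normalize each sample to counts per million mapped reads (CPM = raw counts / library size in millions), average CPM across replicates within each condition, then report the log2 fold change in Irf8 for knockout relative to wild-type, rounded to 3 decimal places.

-1.788

CPM(wild-type rep1) = 65619 / 40.78 = 1609.0976
CPM(wild-type rep2) = 72018 / 17.27 = 4170.1216
CPM(knockout rep1) = 44709 / 53.44 = 836.6205
CPM(knockout rep2) = 28548 / 34.13 = 836.4489
mean CPM(wild-type) = 2889.6096; mean CPM(knockout) = 836.5347
Fold change = 836.5347 / 2889.6096 = 0.28950
log2(0.28950) = -1.7884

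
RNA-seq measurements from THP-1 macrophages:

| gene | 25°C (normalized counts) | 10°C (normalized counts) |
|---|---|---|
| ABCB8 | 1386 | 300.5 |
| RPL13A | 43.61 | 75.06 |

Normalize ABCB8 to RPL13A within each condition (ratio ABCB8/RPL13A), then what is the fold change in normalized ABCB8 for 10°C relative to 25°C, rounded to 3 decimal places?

ABCB8/RPL13A (25°C) = 1386 / 43.61 = 31.782
ABCB8/RPL13A (10°C) = 300.5 / 75.06 = 4.0035
Fold change = 4.0035 / 31.782 = 0.1260

0.126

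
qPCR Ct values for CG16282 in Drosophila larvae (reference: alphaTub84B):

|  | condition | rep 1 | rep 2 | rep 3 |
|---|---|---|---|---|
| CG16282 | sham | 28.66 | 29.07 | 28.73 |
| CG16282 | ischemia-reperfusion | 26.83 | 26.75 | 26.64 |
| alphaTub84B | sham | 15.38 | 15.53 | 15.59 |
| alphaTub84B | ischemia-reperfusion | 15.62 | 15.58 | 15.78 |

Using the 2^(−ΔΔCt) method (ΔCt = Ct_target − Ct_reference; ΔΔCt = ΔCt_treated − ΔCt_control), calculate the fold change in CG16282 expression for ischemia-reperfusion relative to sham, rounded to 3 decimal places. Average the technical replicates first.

Mean Ct: CG16282 sham 28.820; CG16282 ischemia-reperfusion 26.740; alphaTub84B sham 15.500; alphaTub84B ischemia-reperfusion 15.660
ΔCt(sham) = 28.820 − 15.500 = 13.320
ΔCt(ischemia-reperfusion) = 26.740 − 15.660 = 11.080
ΔΔCt = 11.080 − 13.320 = -2.240
Fold change = 2^(−(-2.240)) = 2^2.240 = 4.7240

4.724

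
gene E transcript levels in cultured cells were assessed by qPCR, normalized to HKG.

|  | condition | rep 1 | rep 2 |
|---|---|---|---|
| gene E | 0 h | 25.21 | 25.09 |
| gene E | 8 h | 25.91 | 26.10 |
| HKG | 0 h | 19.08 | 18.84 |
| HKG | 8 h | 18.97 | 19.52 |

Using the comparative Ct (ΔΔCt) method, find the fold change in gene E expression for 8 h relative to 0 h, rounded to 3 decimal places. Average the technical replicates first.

0.674

Mean Ct: gene E 0 h 25.150; gene E 8 h 26.005; HKG 0 h 18.960; HKG 8 h 19.245
ΔCt(0 h) = 25.150 − 18.960 = 6.190
ΔCt(8 h) = 26.005 − 19.245 = 6.760
ΔΔCt = 6.760 − 6.190 = 0.570
Fold change = 2^(−0.570) = 0.6736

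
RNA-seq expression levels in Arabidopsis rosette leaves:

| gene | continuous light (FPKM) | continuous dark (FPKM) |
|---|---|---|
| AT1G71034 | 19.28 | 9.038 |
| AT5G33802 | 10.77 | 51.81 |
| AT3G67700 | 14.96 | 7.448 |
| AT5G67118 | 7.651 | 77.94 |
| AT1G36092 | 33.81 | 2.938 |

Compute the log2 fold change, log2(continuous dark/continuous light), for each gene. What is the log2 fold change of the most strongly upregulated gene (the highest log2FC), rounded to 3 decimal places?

3.349

log2(9.038/19.28) = -1.093  (AT1G71034)
log2(51.81/10.77) = 2.266  (AT5G33802)
log2(7.448/14.96) = -1.006  (AT3G67700)
log2(77.94/7.651) = 3.349  (AT5G67118)
log2(2.938/33.81) = -3.525  (AT1G36092)
AT5G67118 is most strongly upregulated.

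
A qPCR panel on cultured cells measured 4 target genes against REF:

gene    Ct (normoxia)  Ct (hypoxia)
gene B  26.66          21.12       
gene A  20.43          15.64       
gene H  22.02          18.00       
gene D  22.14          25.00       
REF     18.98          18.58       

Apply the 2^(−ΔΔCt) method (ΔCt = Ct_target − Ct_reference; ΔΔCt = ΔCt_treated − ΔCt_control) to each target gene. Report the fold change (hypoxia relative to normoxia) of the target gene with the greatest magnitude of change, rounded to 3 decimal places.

gene B: ΔΔCt = (21.12−18.58) − (26.66−18.98) = 2.54 − 7.68 = -5.14; fold change = 2^5.14 = 35.261
gene A: ΔΔCt = (15.64−18.58) − (20.43−18.98) = -2.94 − 1.45 = -4.39; fold change = 2^4.39 = 20.966
gene H: ΔΔCt = (18.00−18.58) − (22.02−18.98) = -0.58 − 3.04 = -3.62; fold change = 2^3.62 = 12.295
gene D: ΔΔCt = (25.00−18.58) − (22.14−18.98) = 6.42 − 3.16 = 3.26; fold change = 2^-3.26 = 0.104
gene B has the largest |ΔΔCt| = 5.14.

35.261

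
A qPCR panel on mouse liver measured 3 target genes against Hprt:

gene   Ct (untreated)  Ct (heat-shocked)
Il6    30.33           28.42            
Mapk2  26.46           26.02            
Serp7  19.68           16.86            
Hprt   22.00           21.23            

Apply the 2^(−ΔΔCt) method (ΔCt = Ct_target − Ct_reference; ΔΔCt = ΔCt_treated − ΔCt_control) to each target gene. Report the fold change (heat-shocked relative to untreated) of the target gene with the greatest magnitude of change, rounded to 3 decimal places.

4.141

Il6: ΔΔCt = (28.42−21.23) − (30.33−22.00) = 7.19 − 8.33 = -1.14; fold change = 2^1.14 = 2.204
Mapk2: ΔΔCt = (26.02−21.23) − (26.46−22.00) = 4.79 − 4.46 = 0.33; fold change = 2^-0.33 = 0.796
Serp7: ΔΔCt = (16.86−21.23) − (19.68−22.00) = -4.37 − (-2.32) = -2.05; fold change = 2^2.05 = 4.141
Serp7 has the largest |ΔΔCt| = 2.05.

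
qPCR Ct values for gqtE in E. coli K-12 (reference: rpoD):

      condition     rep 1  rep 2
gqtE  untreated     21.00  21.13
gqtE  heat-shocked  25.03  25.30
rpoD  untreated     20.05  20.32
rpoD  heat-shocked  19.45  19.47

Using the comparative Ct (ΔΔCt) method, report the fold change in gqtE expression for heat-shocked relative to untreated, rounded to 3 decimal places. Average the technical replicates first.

0.035

Mean Ct: gqtE untreated 21.065; gqtE heat-shocked 25.165; rpoD untreated 20.185; rpoD heat-shocked 19.460
ΔCt(untreated) = 21.065 − 20.185 = 0.880
ΔCt(heat-shocked) = 25.165 − 19.460 = 5.705
ΔΔCt = 5.705 − 0.880 = 4.825
Fold change = 2^(−4.825) = 0.0353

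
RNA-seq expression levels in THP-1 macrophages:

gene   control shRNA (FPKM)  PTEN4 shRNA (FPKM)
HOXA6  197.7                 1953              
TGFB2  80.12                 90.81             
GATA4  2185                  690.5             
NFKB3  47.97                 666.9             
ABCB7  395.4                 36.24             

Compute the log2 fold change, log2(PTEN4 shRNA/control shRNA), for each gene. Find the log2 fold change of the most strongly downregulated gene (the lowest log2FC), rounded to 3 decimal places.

log2(1953/197.7) = 3.304  (HOXA6)
log2(90.81/80.12) = 0.181  (TGFB2)
log2(690.5/2185) = -1.662  (GATA4)
log2(666.9/47.97) = 3.797  (NFKB3)
log2(36.24/395.4) = -3.448  (ABCB7)
ABCB7 is most strongly downregulated.

-3.448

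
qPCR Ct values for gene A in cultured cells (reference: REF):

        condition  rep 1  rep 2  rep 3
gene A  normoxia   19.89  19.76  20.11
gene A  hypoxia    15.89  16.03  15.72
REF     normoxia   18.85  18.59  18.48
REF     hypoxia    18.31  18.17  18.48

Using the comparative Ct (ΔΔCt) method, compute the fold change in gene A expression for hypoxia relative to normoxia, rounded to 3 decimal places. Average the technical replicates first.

13.177

Mean Ct: gene A normoxia 19.920; gene A hypoxia 15.880; REF normoxia 18.640; REF hypoxia 18.320
ΔCt(normoxia) = 19.920 − 18.640 = 1.280
ΔCt(hypoxia) = 15.880 − 18.320 = -2.440
ΔΔCt = -2.440 − 1.280 = -3.720
Fold change = 2^(−(-3.720)) = 2^3.720 = 13.1775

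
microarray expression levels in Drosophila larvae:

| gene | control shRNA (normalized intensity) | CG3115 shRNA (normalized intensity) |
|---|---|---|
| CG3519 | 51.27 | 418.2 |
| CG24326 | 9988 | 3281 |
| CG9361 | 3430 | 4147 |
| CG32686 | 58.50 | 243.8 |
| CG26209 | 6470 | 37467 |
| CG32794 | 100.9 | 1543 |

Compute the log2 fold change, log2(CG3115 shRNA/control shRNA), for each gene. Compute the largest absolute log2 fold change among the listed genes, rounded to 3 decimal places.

3.935

log2(418.2/51.27) = 3.028  (CG3519)
log2(3281/9988) = -1.606  (CG24326)
log2(4147/3430) = 0.274  (CG9361)
log2(243.8/58.50) = 2.059  (CG32686)
log2(37467/6470) = 2.534  (CG26209)
log2(1543/100.9) = 3.935  (CG32794)
The largest magnitude belongs to CG32794.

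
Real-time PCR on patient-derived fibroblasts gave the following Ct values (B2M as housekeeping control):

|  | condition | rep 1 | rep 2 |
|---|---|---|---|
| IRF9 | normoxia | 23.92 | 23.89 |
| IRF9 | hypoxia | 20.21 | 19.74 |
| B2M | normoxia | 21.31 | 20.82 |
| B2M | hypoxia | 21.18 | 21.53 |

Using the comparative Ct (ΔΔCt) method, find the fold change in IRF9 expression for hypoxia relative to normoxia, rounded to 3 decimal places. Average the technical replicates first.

18.636

Mean Ct: IRF9 normoxia 23.905; IRF9 hypoxia 19.975; B2M normoxia 21.065; B2M hypoxia 21.355
ΔCt(normoxia) = 23.905 − 21.065 = 2.840
ΔCt(hypoxia) = 19.975 − 21.355 = -1.380
ΔΔCt = -1.380 − 2.840 = -4.220
Fold change = 2^(−(-4.220)) = 2^4.220 = 18.6357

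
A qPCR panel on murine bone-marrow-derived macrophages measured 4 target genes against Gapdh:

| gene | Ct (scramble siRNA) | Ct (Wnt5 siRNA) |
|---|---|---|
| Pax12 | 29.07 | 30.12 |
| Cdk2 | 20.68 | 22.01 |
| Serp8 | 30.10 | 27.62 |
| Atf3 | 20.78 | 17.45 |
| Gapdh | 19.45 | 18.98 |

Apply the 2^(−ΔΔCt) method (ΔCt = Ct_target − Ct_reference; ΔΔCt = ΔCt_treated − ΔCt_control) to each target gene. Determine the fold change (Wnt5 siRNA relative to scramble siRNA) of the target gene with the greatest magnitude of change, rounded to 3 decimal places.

7.260

Pax12: ΔΔCt = (30.12−18.98) − (29.07−19.45) = 11.14 − 9.62 = 1.52; fold change = 2^-1.52 = 0.349
Cdk2: ΔΔCt = (22.01−18.98) − (20.68−19.45) = 3.03 − 1.23 = 1.80; fold change = 2^-1.80 = 0.287
Serp8: ΔΔCt = (27.62−18.98) − (30.10−19.45) = 8.64 − 10.65 = -2.01; fold change = 2^2.01 = 4.028
Atf3: ΔΔCt = (17.45−18.98) − (20.78−19.45) = -1.53 − 1.33 = -2.86; fold change = 2^2.86 = 7.260
Atf3 has the largest |ΔΔCt| = 2.86.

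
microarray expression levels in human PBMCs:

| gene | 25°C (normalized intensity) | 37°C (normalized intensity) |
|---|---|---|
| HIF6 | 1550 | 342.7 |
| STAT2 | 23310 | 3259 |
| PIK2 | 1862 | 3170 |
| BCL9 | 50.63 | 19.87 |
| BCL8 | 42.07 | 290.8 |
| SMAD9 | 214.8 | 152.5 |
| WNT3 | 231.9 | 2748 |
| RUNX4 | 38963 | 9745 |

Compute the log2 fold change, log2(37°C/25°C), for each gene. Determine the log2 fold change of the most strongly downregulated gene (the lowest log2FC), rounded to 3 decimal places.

log2(342.7/1550) = -2.177  (HIF6)
log2(3259/23310) = -2.838  (STAT2)
log2(3170/1862) = 0.768  (PIK2)
log2(19.87/50.63) = -1.349  (BCL9)
log2(290.8/42.07) = 2.789  (BCL8)
log2(152.5/214.8) = -0.494  (SMAD9)
log2(2748/231.9) = 3.567  (WNT3)
log2(9745/38963) = -1.999  (RUNX4)
STAT2 is most strongly downregulated.

-2.838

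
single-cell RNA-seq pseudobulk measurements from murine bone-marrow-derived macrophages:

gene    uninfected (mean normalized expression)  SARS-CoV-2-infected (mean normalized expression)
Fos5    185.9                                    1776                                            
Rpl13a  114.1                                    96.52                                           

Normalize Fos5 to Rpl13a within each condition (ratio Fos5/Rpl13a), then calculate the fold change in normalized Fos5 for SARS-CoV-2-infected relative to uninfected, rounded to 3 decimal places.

11.294

Fos5/Rpl13a (uninfected) = 185.9 / 114.1 = 1.6293
Fos5/Rpl13a (SARS-CoV-2-infected) = 1776 / 96.52 = 18.4
Fold change = 18.4 / 1.6293 = 11.2936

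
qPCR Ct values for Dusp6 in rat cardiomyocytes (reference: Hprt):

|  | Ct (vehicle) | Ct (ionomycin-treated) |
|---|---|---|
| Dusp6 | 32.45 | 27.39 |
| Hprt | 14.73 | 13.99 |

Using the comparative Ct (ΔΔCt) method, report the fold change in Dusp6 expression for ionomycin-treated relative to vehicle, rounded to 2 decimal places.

19.97

ΔCt(vehicle) = 32.450 − 14.730 = 17.720
ΔCt(ionomycin-treated) = 27.390 − 13.990 = 13.400
ΔΔCt = 13.400 − 17.720 = -4.320
Fold change = 2^(−(-4.320)) = 2^4.320 = 19.973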